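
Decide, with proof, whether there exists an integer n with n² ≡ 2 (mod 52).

Reduce modulo 4, which divides 52: we would need n² ≡ 2 (mod 4).
Computing n² mod 4 for n = 0, 1, …, 2 (enough, by the symmetry n ↦ 4 − n) gives 0, 1, 0.
So the quadratic residues mod 4 are {0, 1}, and 2 is not among them.
Hence no integer n has n² ≡ 2 (mod 52).

No such integer exists.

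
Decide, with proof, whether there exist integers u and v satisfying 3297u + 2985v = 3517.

No such integers exist.

Both 3297 and 2985 are divisible by gcd(3297, 2985) = 3, hence so is any combination 3297u + 2985v.
But 3517 = 3·1172 + 1, so 3 ∤ 3517.
So the equation is unsolvable over ℤ.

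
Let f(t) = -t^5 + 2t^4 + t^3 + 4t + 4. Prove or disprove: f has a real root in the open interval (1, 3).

Yes, f has a root in the interval.

f(1) = 10 and f(3) = -38, which have opposite signs.
Since f is a polynomial it is continuous on [1, 3].
By the Intermediate Value Theorem f must vanish at some point of (1, 3).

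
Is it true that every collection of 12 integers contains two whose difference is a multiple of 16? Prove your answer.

No, the set {55, 56, 57, 58, 59, 60, 61, 62, 63, 64, 65, 66} is a counterexample.

Take the 12 consecutive integers 55, 56, …, 66: their residues mod 16 are all distinct because 12 ≤ 16.
Any two of them differ by at most 11 < 16 and by at least 1, so no difference is a multiple of 16.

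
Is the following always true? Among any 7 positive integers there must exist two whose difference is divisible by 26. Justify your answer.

Take the 7 consecutive integers 46, 47, …, 52: their residues mod 26 are all distinct because 7 ≤ 26.
No two share a residue, so no pair has difference divisible by 26; the claim fails for this set.

No; for instance {46, 47, 48, 49, 50, 51, 52} is a counterexample.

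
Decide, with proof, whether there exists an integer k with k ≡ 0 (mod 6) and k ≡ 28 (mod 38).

Here gcd(6, 38) = 2, and both 0 and 28 leave remainder 0 mod 2, so the system is consistent.
Write k = 0 + 6t. Then 6t ≡ 28 − 0 ≡ 28 (mod 38); dividing through by 2 gives 3t ≡ 14 (mod 19).
To invert 3 modulo 19: 19 = 6·3 + 1, 3 = 3·1 + 0, and unwinding, 1 = 19 − 6·3. Thus 3⁻¹ ≡ -6 ≡ 13 (mod 19).
Therefore t ≡ 13·14 = 182 ≡ 11 (mod 19).
Then k = 0 + 6·11 = 66.
Indeed 66 ≡ 0 (mod 6) and 66 ≡ 28 (mod 38).

k = 66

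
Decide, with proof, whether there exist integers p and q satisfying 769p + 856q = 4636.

p = 724, q = -645

Since gcd(769, 856) = 1, every integer is an integer combination of 769 and 856.
Dividing repeatedly: 856 = 1·769 + 87, 769 = 8·87 + 73, 87 = 1·73 + 14, 73 = 5·14 + 3, 14 = 4·3 + 2, 3 = 1·2 + 1, 2 = 2·1 + 0.
Unwinding: 1 = 3 − 1·2 = 3 − (14 − 4·3) = −14 + 5·3 = −14 + 5·(73 − 5·14) = 5·73 − 26·14 = 5·73 − 26·(87 − 1·73) = −26·87 + 31·73 = −26·87 + 31·(769 − 8·87) = 31·769 − 274·87 = 31·769 − 274·(856 − 1·769) = −274·856 + 305·769, i.e. 769·305 + 856·(-274) = 1.
Scaling by 4636 gives the particular solution (p, q) = (1413980, -1270264).
Subtracting 1651·856 from p and adding 1651·769 to q gives the tidier solution (724, -645).
Check: 769·724 + 856·(-645) = 556756 − 552120 = 4636. ✓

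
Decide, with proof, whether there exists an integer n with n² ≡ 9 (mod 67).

Take n = 3. Then 3² = 9, and since 0 ≤ 9 < 67 this is already reduced: 3² ≡ 9 (mod 67).

n = 3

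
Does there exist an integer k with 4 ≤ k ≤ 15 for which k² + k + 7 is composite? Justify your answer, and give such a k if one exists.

At k = 10: 10² + 10 + 7 = 117 = 3·39, which is composite.

k = 10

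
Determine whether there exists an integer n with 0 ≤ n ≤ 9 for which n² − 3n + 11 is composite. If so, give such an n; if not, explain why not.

n = 2

At n = 2: 2² − 3·2 + 11 = 9 = 3·3, which is composite.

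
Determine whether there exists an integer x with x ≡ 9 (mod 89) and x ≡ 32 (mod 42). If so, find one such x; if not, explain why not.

x = 1166

The moduli 89 and 42 are coprime, so by the Chinese Remainder Theorem a unique solution modulo 3738 exists.
Write x = 9 + 89t and require 9 + 89t ≡ 32 (mod 42), i.e. 89t ≡ 23 (mod 42).
89 ≡ 5 (mod 42), so this reads 5t ≡ 23 (mod 42). To invert 5 modulo 42: 42 = 8·5 + 2, 5 = 2·2 + 1, 2 = 2·1 + 0, and unwinding, 1 = 5 − 2·2 = 5 − 2·(42 − 8·5) = −2·42 + 17·5. Thus 5⁻¹ ≡ 17 (mod 42).
Multiplying by 17: t ≡ 17·23 = 391 ≡ 13 (mod 42).
Taking t = 13 gives x = 9 + 89·13 = 1166.
Check: 1166 mod 89 = 9, 1166 mod 42 = 32. ✓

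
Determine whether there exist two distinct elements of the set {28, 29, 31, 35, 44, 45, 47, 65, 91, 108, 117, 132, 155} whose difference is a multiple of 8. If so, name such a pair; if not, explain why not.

Both 28 and 44 leave remainder 4 on division by 8; their difference 16 = 2·8 is a multiple of 8.

Yes: 28 and 44.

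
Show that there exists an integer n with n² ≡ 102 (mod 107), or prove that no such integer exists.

n = 40

Take n = 40. Then 40² = 1600 = 14·107 + 102, so 40² ≡ 102 (mod 107).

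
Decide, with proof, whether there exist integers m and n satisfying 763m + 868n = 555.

Both 763 and 868 are divisible by gcd(763, 868) = 7, hence so is any combination 763m + 868n.
But 555 = 7·79 + 2, so 7 ∤ 555.
Therefore 763m + 868n = 555 has no solution in integers.

No, no such integers exist.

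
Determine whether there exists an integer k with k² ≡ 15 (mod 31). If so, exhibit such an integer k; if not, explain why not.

No, no such integer exists.

Apply Euler's criterion with the prime 31: 15 is a quadratic residue iff 15^15 ≡ 1 (mod 31), and a non-residue iff it is ≡ −1.
Repeated squaring mod 31: 15^2 = 225 ≡ 8; 15^4 ≡ 8² = 64 ≡ 2; 15^8 ≡ 2² = 4 ≡ 4.
Since 15 = 8 + 4 + 2 + 1, 15^15 ≡ 4 · 2 · 8 · 15; multiplying out mod 31: 4·2 = 8 ≡ 8, then 8·8 = 64 ≡ 2, then 2·15 = 30 ≡ 30. Thus 15^15 ≡ 30 ≡ −1 (mod 31).
The value −1 means 15 is a non-residue modulo 31, so k² ≡ 15 (mod 31) is impossible.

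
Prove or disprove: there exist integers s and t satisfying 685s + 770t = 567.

gcd(685, 770) = 5, so every integer of the form 685s + 770t is a multiple of 5.
But 567 = 5·113 + 2, so 5 ∤ 567.
Hence no integers s, t satisfy the equation.

No, no such integers exist.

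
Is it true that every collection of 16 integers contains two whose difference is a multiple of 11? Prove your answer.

There are exactly 11 possible remainders on division by 11.
Since 16 > 11, two of the 16 integers must share a residue class by the pigeonhole principle; call them a and b.
Then a ≡ b (mod 11), i.e. 11 ∣ (a − b).

True.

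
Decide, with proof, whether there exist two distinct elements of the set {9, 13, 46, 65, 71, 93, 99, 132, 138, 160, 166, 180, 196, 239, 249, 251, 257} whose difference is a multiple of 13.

Reduce each element mod 13: 9↦9, 13↦0, 46↦7, 65↦0, 71↦6, 93↦2, 99↦8, 132↦2, 138↦8, 160↦4, 166↦10, 180↦11, 196↦1, 239↦5, 249↦2, 251↦4, 257↦10. The residue 0 repeats (at 13 and 65), and 65 − 13 = 52 = 4·13.

The pair (13, 65) works.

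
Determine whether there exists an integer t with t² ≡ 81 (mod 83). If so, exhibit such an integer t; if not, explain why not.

Take t = 9. Then 9² = 81, and since 0 ≤ 81 < 83 this is already reduced: 9² ≡ 81 (mod 83).

t = 9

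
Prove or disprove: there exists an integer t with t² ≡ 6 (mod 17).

Squares mod 17 repeat after t = 8 (as (−t)² = t²); for t = 0..8 they are 0, 1, 4, 9, 16, 8, 2, 15, 13.
So the quadratic residues mod 17 are {0, 1, 2, 4, 8, 9, 13, 15, 16}, and 6 is not among them.
Therefore t² ≡ 6 (mod 17) has no solution.

There is no such integer.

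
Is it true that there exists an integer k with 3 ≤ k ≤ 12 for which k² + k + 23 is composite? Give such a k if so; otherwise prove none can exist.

k = 10

At k = 10: 10² + 10 + 23 = 133 = 7·19, which is composite.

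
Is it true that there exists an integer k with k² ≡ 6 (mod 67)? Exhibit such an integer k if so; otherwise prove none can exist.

Take k = 26. Then 26² = 676 = 10·67 + 6, so 26² ≡ 6 (mod 67).

k = 26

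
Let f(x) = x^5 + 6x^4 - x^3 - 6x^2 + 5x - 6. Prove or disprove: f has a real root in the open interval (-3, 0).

Yes, f has a root in the interval.

f(-3) = 195 and f(0) = -6, which have opposite signs.
Since f is a polynomial it is continuous on [-3, 0].
By the Intermediate Value Theorem, f takes the value 0 somewhere in the open interval.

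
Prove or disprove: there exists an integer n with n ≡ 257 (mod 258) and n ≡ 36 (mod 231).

Reduce both congruences modulo 3, which divides 258 and 231: they say n ≡ 257 (mod 3) and n ≡ 36 (mod 3).
But 257 mod 3 = 2 while 36 mod 3 = 0, a contradiction.
Therefore no such n exists.

There is no such integer.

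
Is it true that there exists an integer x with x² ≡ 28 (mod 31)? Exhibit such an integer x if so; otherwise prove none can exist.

Take x = 11. Then 11² = 121 = 3·31 + 28, so 11² ≡ 28 (mod 31).

x = 11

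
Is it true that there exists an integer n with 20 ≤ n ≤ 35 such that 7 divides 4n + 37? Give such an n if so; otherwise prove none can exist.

n = 24

Try n = 24: 4·24 + 37 = 133 = 19·7, which is divisible by 7.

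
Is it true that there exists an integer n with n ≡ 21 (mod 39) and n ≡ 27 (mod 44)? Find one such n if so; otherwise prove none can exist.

n = 1347

The moduli 39 and 44 are coprime, so by the Chinese Remainder Theorem a unique solution modulo 1716 exists.
Any solution of the first congruence is n = 21 + 39t; substituting into the second, 39t ≡ 27 − 21 ≡ 6 (mod 44).
To invert 39 modulo 44: 44 = 1·39 + 5, 39 = 7·5 + 4, 5 = 1·4 + 1, 4 = 4·1 + 0, and unwinding, 1 = 5 − 1·4 = 5 − (39 − 7·5) = −39 + 8·5 = −39 + 8·(44 − 1·39) = 8·44 − 9·39. Thus 39⁻¹ ≡ -9 ≡ 35 (mod 44).
Therefore t ≡ 35·6 = 210 ≡ 34 (mod 44).
Taking t = 34 gives n = 21 + 39·34 = 1347.
Indeed 1347 ≡ 21 (mod 39) and 1347 ≡ 27 (mod 44).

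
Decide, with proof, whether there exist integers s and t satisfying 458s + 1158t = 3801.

No, no such integers exist.

Both 458 and 1158 are divisible by gcd(458, 1158) = 2, hence so is any combination 458s + 1158t.
But 3801 = 2·1900 + 1, so 2 ∤ 3801.
So the equation is unsolvable over ℤ.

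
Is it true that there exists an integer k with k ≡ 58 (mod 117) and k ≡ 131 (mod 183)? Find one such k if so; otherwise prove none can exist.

No such integer exists.

gcd(117, 183) = 3. If k ≡ 58 (mod 117) and k ≡ 131 (mod 183), then k ≡ 58 (mod 3) and k ≡ 131 (mod 3).
However 58 ≡ 1 and 131 ≡ 2 (mod 3), and 1 ≠ 2.
Therefore no such k exists.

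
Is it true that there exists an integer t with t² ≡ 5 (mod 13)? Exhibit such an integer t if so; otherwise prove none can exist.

No, no such integer exists.

Squares mod 13 repeat after t = 6 (as (−t)² = t²); for t = 0..6 they are 0, 1, 4, 9, 3, 12, 10.
The set of squares mod 13 is therefore {0, 1, 3, 4, 9, 10, 12}, which does not contain 5.
Hence no integer t has t² ≡ 5 (mod 13).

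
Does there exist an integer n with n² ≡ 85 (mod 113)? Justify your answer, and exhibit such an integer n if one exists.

Take n = 57. Then 57² = 3249 = 28·113 + 85, so 57² ≡ 85 (mod 113).

n = 57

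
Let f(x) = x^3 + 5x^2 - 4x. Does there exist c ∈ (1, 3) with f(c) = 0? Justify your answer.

No.

The endpoint values f(1) = 2 and f(3) = 60 are both positive. Claim: f(x) > 0 for every x in (1, 3).
Shift to the endpoint 1: with x = 1 + u (0 < u < 2), one computes f(1 + u) = u^3 + 8u^2 + 9u + 2.
The nonzero coefficients here are all positive, so for u > 0 every term is positive (or zero), and the constant term 2 is strictly positive.
Therefore f(x) > 0 throughout (1, 3), and f has no zero there.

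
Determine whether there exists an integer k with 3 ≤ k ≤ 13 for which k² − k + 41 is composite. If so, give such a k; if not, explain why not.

There is no such integer k in that range.

The values for k = 3, 4, …, 13 are 47, 53, 61, 71, 83, 97, 113, 131, 151, 173, 197, and each of these is prime.
So no value in the range makes the expression composite.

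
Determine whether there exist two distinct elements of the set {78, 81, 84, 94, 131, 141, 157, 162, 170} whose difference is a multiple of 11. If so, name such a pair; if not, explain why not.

No such pair exists.

Residues mod 11: 78↦1, 81↦4, 84↦7, 94↦6, 131↦10, 141↦9, 157↦3, 162↦8, 170↦5.
No residue repeats among the 9 elements, so no pair has difference ≡ 0 (mod 11).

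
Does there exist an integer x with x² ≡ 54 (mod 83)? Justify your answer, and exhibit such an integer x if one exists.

83 is prime, so by Euler's criterion 54 is a square mod 83 iff 54^((83−1)/2) = 54^41 ≡ 1 (mod 83).
Squaring successively (mod 83): 54^2 = 2916 ≡ 11; 54^4 ≡ 11² = 121 ≡ 38; 54^8 ≡ 38² = 1444 ≡ 33; 54^16 ≡ 33² = 1089 ≡ 10; 54^32 ≡ 10² = 100 ≡ 17.
Since 41 = 32 + 8 + 1, 54^41 ≡ 17 · 33 · 54; multiplying out mod 83: 17·33 = 561 ≡ 63, then 63·54 = 3402 ≡ 82. Thus 54^41 ≡ 82 ≡ −1 (mod 83).
By Euler's criterion 54 is a quadratic non-residue mod 83: no x satisfies x² ≡ 54 (mod 83).

No such integer exists.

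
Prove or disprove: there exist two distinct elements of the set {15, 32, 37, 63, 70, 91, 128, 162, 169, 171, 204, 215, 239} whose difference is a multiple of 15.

No such pair exists.

Reduce each element modulo 15: 15↦0, 32↦2, 37↦7, 63↦3, 70↦10, 91↦1, 128↦8, 162↦12, 169↦4, 171↦6, 204↦9, 215↦5, 239↦14.
All 13 residues are distinct, so no two elements differ by a multiple of 15.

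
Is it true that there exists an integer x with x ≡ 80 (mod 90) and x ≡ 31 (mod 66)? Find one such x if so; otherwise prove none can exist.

gcd(90, 66) = 6. If x ≡ 80 (mod 90) and x ≡ 31 (mod 66), then x ≡ 80 (mod 6) and x ≡ 31 (mod 6).
But 80 mod 6 = 2 while 31 mod 6 = 1, a contradiction.
Hence the system has no solution.

No such integer exists.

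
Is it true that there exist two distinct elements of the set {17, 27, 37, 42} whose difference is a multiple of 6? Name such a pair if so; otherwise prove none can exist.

Two integers differ by a multiple of 6 exactly when they have the same residue mod 6. The residues are 17↦5, 27↦3, 37↦1, 42↦0.
These 4 residues are pairwise different, hence no difference of two elements is divisible by 6.

There is no such pair.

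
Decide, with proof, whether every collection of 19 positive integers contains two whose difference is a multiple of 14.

Yes, this is always true.

There are exactly 14 possible remainders on division by 14.
Placing 19 integers into 14 classes, some class receives at least two — say a and b.
Equal remainders mean a − b ≡ 0 (mod 14), so 14 divides their difference.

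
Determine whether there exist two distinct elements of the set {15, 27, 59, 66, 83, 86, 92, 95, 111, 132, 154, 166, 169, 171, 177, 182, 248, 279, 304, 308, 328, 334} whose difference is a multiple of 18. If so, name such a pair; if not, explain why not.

Both 15 and 177 leave remainder 15 on division by 18; their difference 162 = 9·18 is a multiple of 18.

The pair (15, 177) works.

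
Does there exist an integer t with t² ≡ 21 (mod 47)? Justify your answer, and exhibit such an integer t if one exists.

t = 31

t = 31 works: 31² = 961, and 961 − 21 = 940 = 20·47.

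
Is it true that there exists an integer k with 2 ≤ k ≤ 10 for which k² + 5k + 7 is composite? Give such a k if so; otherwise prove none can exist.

At k = 2: 2² + 5·2 + 7 = 21 = 3·7, which is composite.

k = 2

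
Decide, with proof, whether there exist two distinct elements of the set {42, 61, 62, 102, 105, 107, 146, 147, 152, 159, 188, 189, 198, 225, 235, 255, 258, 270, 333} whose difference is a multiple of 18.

Both 42 and 258 leave remainder 6 on division by 18; their difference 216 = 12·18 is a multiple of 18.

42 and 258 are such a pair.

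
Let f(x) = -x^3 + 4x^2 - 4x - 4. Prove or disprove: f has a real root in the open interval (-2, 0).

Such a root exists.

f(-2) = 28 and f(0) = -4, which have opposite signs.
As a polynomial, f is continuous on every closed interval.
By the Intermediate Value Theorem f must vanish at some point of (-2, 0).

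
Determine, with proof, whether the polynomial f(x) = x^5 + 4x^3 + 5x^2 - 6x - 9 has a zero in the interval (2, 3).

The endpoint values f(2) = 63 and f(3) = 369 are both positive. Claim: f(x) > 0 for every x in (2, 3).
Shift to the endpoint 2: with x = 2 + u (0 < u < 1), one computes f(2 + u) = u^5 + 10u^4 + 44u^3 + 109u^2 + 142u + 63.
The nonzero coefficients here are all positive, so for u > 0 every term is positive (or zero), and the constant term 63 is strictly positive.
So f is strictly positive on (2, 3); no root exists in the interval.

No.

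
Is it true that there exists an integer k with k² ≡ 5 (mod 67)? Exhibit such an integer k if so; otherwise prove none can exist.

No such integer exists.

67 is prime, so by Euler's criterion 5 is a square mod 67 iff 5^((67−1)/2) = 5^33 ≡ 1 (mod 67).
Repeated squaring mod 67: 5^2 = 25 ≡ 25; 5^4 ≡ 25² = 625 ≡ 22; 5^8 ≡ 22² = 484 ≡ 15; 5^16 ≡ 15² = 225 ≡ 24; 5^32 ≡ 24² = 576 ≡ 40.
Since 33 = 32 + 1, 5^33 ≡ 40 · 5; multiplying out mod 67: 40·5 = 200 ≡ 66. Thus 5^33 ≡ 66 ≡ −1 (mod 67).
By Euler's criterion 5 is a quadratic non-residue mod 67: no k satisfies k² ≡ 5 (mod 67).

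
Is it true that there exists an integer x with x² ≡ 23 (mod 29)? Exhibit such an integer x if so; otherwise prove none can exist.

x = 20 works: 20² = 400, and 400 − 23 = 377 = 13·29.

x = 20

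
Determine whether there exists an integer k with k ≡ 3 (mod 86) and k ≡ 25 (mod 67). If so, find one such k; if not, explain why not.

The moduli 86 and 67 are coprime, so by the Chinese Remainder Theorem a unique solution modulo 5762 exists.
Write k = 3 + 86t and require 3 + 86t ≡ 25 (mod 67), i.e. 86t ≡ 22 (mod 67).
86 ≡ 19 (mod 67), so this reads 19t ≡ 22 (mod 67). Since 19·60 = 1140 = 17·67 + 1, the inverse of 19 mod 67 is 60.
Multiplying by 60: t ≡ 60·22 = 1320 ≡ 47 (mod 67).
With t = 47: k = 3 + 86·47 = 4045.
Indeed 4045 ≡ 3 (mod 86) and 4045 ≡ 25 (mod 67).

k = 4045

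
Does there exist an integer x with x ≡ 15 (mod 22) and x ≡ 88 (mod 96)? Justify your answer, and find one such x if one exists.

No such integer exists.

Reduce both congruences modulo 2, which divides 22 and 96: they say x ≡ 15 (mod 2) and x ≡ 88 (mod 2).
These are incompatible: 15 − 88 = -73 is not divisible by 2.
Therefore no such x exists.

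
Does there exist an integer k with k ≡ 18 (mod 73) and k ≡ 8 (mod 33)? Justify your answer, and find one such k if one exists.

k = 602

The moduli 73 and 33 are coprime, so by the Chinese Remainder Theorem a unique solution modulo 2409 exists.
Any solution of the first congruence is k = 18 + 73t; substituting into the second, 73t ≡ 8 − 18 ≡ 23 (mod 33).
73 ≡ 7 (mod 33), so this reads 7t ≡ 23 (mod 33). To invert 7 modulo 33: 33 = 4·7 + 5, 7 = 1·5 + 2, 5 = 2·2 + 1, 2 = 2·1 + 0, and unwinding, 1 = 5 − 2·2 = 5 − 2·(7 − 1·5) = −2·7 + 3·5 = −2·7 + 3·(33 − 4·7) = 3·33 − 14·7. Thus 7⁻¹ ≡ -14 ≡ 19 (mod 33).
Therefore t ≡ 19·23 = 437 ≡ 8 (mod 33).
Taking t = 8 gives k = 18 + 73·8 = 602.
Verify: 602 = 8·73 + 18 and 602 = 18·33 + 8. ✓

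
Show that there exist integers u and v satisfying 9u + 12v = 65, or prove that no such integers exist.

There are no such integers.

gcd(9, 12) = 3, so every integer of the form 9u + 12v is a multiple of 3.
But 65 = 3·21 + 2, so 3 ∤ 65.
Hence no integers u, v satisfy the equation.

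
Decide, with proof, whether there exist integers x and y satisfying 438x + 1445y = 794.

Since gcd(438, 1445) = 1, every integer is an integer combination of 438 and 1445.
Run the Euclidean algorithm on 1445 and 438: 1445 = 3·438 + 131, 438 = 3·131 + 45, 131 = 2·45 + 41, 45 = 1·41 + 4, 41 = 10·4 + 1, 4 = 4·1 + 0.
Working back up the chain: 1 = 41 − 10·4 = 41 − 10·(45 − 1·41) = −10·45 + 11·41 = −10·45 + 11·(131 − 2·45) = 11·131 − 32·45 = 11·131 − 32·(438 − 3·131) = −32·438 + 107·131 = −32·438 + 107·(1445 − 3·438) = 107·1445 − 353·438. So 438·(-353) + 1445·107 = 1.
Multiplying through by 794: x = (-353)·794 = -280282, y = 107·794 = 84958 is a solution.
Shifting by a multiple of (1445, −438) keeps it a solution: x = -280282 + 194·1445 = 48, y = 84958 − 194·438 = -14.
Indeed 438·48 + 1445·(-14) = 21024 − 20230 = 794.

x = 48, y = -14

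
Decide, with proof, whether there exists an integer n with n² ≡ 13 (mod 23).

n = 6

Take n = 6. Then 6² = 36 = 1·23 + 13, so 6² ≡ 13 (mod 23).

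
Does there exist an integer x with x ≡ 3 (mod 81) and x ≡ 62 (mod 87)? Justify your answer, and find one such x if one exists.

Reduce both congruences modulo 3, which divides 81 and 87: they say x ≡ 3 (mod 3) and x ≡ 62 (mod 3).
These are incompatible: 3 − 62 = -59 is not divisible by 3.
Therefore no such x exists.

There is no such integer.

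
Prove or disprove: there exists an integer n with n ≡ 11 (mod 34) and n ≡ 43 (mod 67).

n = 2187

Since 34 and 67 share no common factor, CRT says the pair of congruences has a solution (unique mod 2278).
Write n = 11 + 34t and require 11 + 34t ≡ 43 (mod 67), i.e. 34t ≡ 32 (mod 67).
Note 34·2 = 68 ≡ 1 (mod 67) (as 68 − 1 = 1·67), so 34⁻¹ ≡ 2.
Multiplying by 2: t ≡ 2·32 = 64 (mod 67).
With t = 64: n = 11 + 34·64 = 2187.
Indeed 2187 ≡ 11 (mod 34) and 2187 ≡ 43 (mod 67).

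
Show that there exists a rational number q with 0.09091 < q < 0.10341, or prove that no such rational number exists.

Scale by 10: the interval becomes (0.90910, 1.03410), which contains the integer 1.
So q = 1/10 works: it is a ratio of integers, and dividing 10·0.09091 < 1 < 10·0.10341 through by 10 gives 0.09091 < 1/10 < 0.10341.

q = 1/10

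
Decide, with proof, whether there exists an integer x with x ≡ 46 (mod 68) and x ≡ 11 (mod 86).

There is no such integer.

Reduce both congruences modulo 2, which divides 68 and 86: they say x ≡ 46 (mod 2) and x ≡ 11 (mod 2).
These are incompatible: 46 − 11 = 35 is not divisible by 2.
Hence the system has no solution.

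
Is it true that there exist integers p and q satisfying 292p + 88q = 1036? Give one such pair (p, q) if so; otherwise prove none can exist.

p = 15, q = -38

Since gcd(292, 88) = 4 and 1036 = 4·259, Bézout's identity guarantees a solution.
Dividing through by 4 reduces the equation to 73p + 22q = 259.
Dividing repeatedly: 73 = 3·22 + 7, 22 = 3·7 + 1, 7 = 7·1 + 0.
Unwinding: 1 = 22 − 3·7 = 22 − 3·(73 − 3·22) = −3·73 + 10·22, i.e. 73·(-3) + 22·10 = 1.
Times 259: 73·(-777) + 22·2590 = 259, so (-777, 2590) solves it.
Shifting by a multiple of (22, −73) keeps it a solution: p = -777 + 36·22 = 15, q = 2590 − 36·73 = -38.
Check: 292·15 + 88·(-38) = 4380 − 3344 = 1036. ✓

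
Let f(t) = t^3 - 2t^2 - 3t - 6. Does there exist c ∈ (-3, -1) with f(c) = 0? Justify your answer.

The endpoint values f(-3) = -42 and f(-1) = -6 are both negative. Claim: f(t) < 0 for every t in (-3, -1).
Substitute t = -1 − u, where 0 < u < 2 on the interval. Expanding, f(-1 − u) = -u^3 - 5u^2 - 4u - 6.
The nonzero coefficients here are all negative, so for u > 0 every term is negative (or zero), and the constant term -6 is strictly negative.
So f is strictly negative on (-3, -1); no root exists in the interval.

No.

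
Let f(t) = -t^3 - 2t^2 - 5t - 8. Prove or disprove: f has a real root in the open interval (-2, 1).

Yes, f has a root in the interval.

f(-2) = 2 and f(1) = -16, which have opposite signs.
Since f is a polynomial it is continuous on [-2, 1].
By the Intermediate Value Theorem f must vanish at some point of (-2, 1).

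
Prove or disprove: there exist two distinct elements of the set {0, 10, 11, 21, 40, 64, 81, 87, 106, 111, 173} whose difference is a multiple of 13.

Two integers differ by a multiple of 13 exactly when they have the same residue mod 13. The residues are 0↦0, 10↦10, 11↦11, 21↦8, 40↦1, 64↦12, 81↦3, 87↦9, 106↦2, 111↦7, 173↦4.
All 11 residues are distinct, so no two elements differ by a multiple of 13.

No, no such pair exists.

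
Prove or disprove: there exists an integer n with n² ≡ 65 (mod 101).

n = 41

Take n = 41. Then 41² = 1681 = 16·101 + 65, so 41² ≡ 65 (mod 101).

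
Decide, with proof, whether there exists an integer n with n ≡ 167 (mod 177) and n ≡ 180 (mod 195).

No such integer exists.

gcd(177, 195) = 3. If n ≡ 167 (mod 177) and n ≡ 180 (mod 195), then n ≡ 167 (mod 3) and n ≡ 180 (mod 3).
However 167 ≡ 2 and 180 ≡ 0 (mod 3), and 2 ≠ 0.
Therefore no such n exists.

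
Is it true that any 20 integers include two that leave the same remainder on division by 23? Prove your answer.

Try 20 consecutive integers, 23, 24, …, 42. Their remainders mod 23 are 0, 1, 2, 3, 4, 5, 6, 7, 8, 9, 10, 11, 12, 13, 14, 15, 16, 17, 18, 19 — pairwise different, as any 20 ≤ 23 consecutive integers have distinct residues.
Hence this collection has no pair with equal remainders mod 23, disproving the claim.

No; for instance {23, 24, 25, 26, 27, 28, 29, 30, 31, 32, 33, 34, 35, 36, 37, 38, 39, 40, 41, 42} is a counterexample.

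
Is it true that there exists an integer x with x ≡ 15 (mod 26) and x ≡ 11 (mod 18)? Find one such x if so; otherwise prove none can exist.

gcd(26, 18) = 2. A simultaneous solution exists iff 15 ≡ 11 (mod 2); here 15 mod 2 = 1 = 11 mod 2, so it does.
The integers ≡ 15 (mod 26) are 15, 41, 67, 93, 119, …; their remainders mod 18 are 15, 5, 13, 3, 11, so x = 119 is the first that is ≡ 11 (mod 18).
Check: 119 mod 26 = 15, 119 mod 18 = 11. ✓

x = 119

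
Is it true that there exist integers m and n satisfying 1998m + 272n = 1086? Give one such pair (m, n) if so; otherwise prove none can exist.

m = 81, n = -591

Every value of 1998m + 272n is a multiple of gcd(1998, 272) = 2; since 2 ∣ 1086, solutions exist.
Dividing through by 2 reduces the equation to 999m + 136n = 543.
Dividing repeatedly: 999 = 7·136 + 47, 136 = 2·47 + 42, 47 = 1·42 + 5, 42 = 8·5 + 2, 5 = 2·2 + 1, 2 = 2·1 + 0.
Working back up the chain: 1 = 5 − 2·2 = 5 − 2·(42 − 8·5) = −2·42 + 17·5 = −2·42 + 17·(47 − 1·42) = 17·47 − 19·42 = 17·47 − 19·(136 − 2·47) = −19·136 + 55·47 = −19·136 + 55·(999 − 7·136) = 55·999 − 404·136. So 999·55 + 136·(-404) = 1.
Multiplying through by 543: m = 55·543 = 29865, n = (-404)·543 = -219372 is a solution.
Subtracting 219·136 from m and adding 219·999 to n gives the tidier solution (81, -591).
Check: 1998·81 + 272·(-591) = 161838 − 160752 = 1086. ✓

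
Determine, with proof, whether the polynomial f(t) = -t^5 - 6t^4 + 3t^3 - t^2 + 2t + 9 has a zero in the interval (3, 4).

f(3) = -642 and f(4) = -2367, both negative, so a sign-change argument is unavailable; we show f keeps this sign on the whole interval.
Shift to the endpoint 3: with t = 3 + u (0 < u < 1), one computes f(3 + u) = -u^5 - 21u^4 - 159u^3 - 568u^2 - 976u - 642.
All 6 nonzero coefficients of this polynomial in u are negative; hence for u > 0 the value is a sum of negative terms (the constant -642 among them).
So f is strictly negative on (3, 4); no root exists in the interval.

f has no root in that interval.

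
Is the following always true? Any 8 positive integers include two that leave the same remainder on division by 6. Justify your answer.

There are exactly 6 possible remainders on division by 6.
With 8 integers and only 6 classes, the pigeonhole principle forces two of them, say a and b, into the same class.
So a and b have equal remainders mod 6, which is exactly what was to be shown.

Yes, this is always true.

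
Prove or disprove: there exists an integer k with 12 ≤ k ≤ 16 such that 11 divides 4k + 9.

For k = 12, 13, …, 16 the values of 4k + 9 modulo 11 are 2, 6, 10, 3, 7 respectively.
None is 0, so 11 never divides 4k + 9 on this range.

No such integer k in that range exists.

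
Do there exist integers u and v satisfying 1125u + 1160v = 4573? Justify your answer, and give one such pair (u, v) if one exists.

There are no such integers.

gcd(1125, 1160) = 5, so every integer of the form 1125u + 1160v is a multiple of 5.
But 4573 is not a multiple of 5 (it leaves remainder 3).
Therefore 1125u + 1160v = 4573 has no solution in integers.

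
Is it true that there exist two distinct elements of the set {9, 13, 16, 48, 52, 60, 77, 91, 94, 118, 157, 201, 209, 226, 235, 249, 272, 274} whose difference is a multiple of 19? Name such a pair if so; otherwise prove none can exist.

There is no such pair.

Reduce each element modulo 19: 9↦9, 13↦13, 16↦16, 48↦10, 52↦14, 60↦3, 77↦1, 91↦15, 94↦18, 118↦4, 157↦5, 201↦11, 209↦0, 226↦17, 235↦7, 249↦2, 272↦6, 274↦8.
These 18 residues are pairwise different, hence no difference of two elements is divisible by 19.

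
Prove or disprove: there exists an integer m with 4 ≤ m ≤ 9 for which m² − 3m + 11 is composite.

m = 8

At m = 8: 8² − 3·8 + 11 = 51 = 3·17, which is composite.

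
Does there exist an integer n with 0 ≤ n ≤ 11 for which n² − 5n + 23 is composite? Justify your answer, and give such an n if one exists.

There is no such integer n in that range.

The values for n = 0, 1, …, 11 are 23, 19, 17, 17, 19, 23, 29, 37, 47, 59, 73, 89, and each of these is prime.
So no value in the range makes the expression composite.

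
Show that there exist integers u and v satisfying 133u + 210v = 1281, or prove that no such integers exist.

u = 27, v = -11

gcd(133, 210) = 7, and 7 divides 1281, so integer solutions exist.
Dividing through by 7 reduces the equation to 19u + 30v = 183.
Run the Euclidean algorithm on 30 and 19: 30 = 1·19 + 11, 19 = 1·11 + 8, 11 = 1·8 + 3, 8 = 2·3 + 2, 3 = 1·2 + 1, 2 = 2·1 + 0.
Back-substituting, 1 = 3 − 1·2 = 3 − (8 − 2·3) = −8 + 3·3 = −8 + 3·(11 − 1·8) = 3·11 − 4·8 = 3·11 − 4·(19 − 1·11) = −4·19 + 7·11 = −4·19 + 7·(30 − 1·19) = 7·30 − 11·19; that is, 19·(-11) + 30·7 = 1.
Multiplying through by 183: u = (-11)·183 = -2013, v = 7·183 = 1281 is a solution.
The general solution is u = -2013 + 30k, v = 1281 − 19k; taking k = 68 gives the smaller pair u = 27, v = -11.
Check: 133·27 + 210·(-11) = 3591 − 2310 = 1281. ✓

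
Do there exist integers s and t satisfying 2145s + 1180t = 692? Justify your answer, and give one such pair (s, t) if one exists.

Any value of 2145s + 1180t is a multiple of gcd(2145, 1180) = 5.
However 692 leaves remainder 2 on division by 5.
Hence no integers s, t satisfy the equation.

No, no such integers exist.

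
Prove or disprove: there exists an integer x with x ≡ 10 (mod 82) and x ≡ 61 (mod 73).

The moduli 82 and 73 are coprime, so by the Chinese Remainder Theorem a unique solution modulo 5986 exists.
Any solution of the first congruence is x = 10 + 82t; substituting into the second, 82t ≡ 61 − 10 ≡ 51 (mod 73).
82 ≡ 9 (mod 73), so this reads 9t ≡ 51 (mod 73). Invert 9 mod 73 by the Euclidean algorithm: 73 = 8·9 + 1, 9 = 9·1 + 0; back-substituting, 1 = 73 − 8·9. Hence 9·(-8) ≡ 1, so 9⁻¹ ≡ -8 ≡ 65 (mod 73).
Therefore t ≡ 65·51 = 3315 ≡ 30 (mod 73).
With t = 30: x = 10 + 82·30 = 2470.
Indeed 2470 ≡ 10 (mod 82) and 2470 ≡ 61 (mod 73).

x = 2470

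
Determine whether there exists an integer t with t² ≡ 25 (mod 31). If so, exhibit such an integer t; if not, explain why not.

t = 5

Take t = 5. Then 5² = 25, and since 0 ≤ 25 < 31 this is already reduced: 5² ≡ 25 (mod 31).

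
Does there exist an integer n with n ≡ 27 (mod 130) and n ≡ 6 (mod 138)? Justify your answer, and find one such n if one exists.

There is no such integer.

Both moduli are multiples of 2 = gcd(130, 138), so any solution would satisfy n ≡ 27 and n ≡ 6 modulo 2 simultaneously.
However 27 ≡ 1 and 6 ≡ 0 (mod 2), and 1 ≠ 0.
So no integer satisfies both congruences.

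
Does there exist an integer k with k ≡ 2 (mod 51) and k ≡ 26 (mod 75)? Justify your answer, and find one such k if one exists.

Here gcd(51, 75) = 3, and both 2 and 26 leave remainder 2 mod 3, so the system is consistent.
Put k = 2 + 51t, so we need 51t ≡ 24 (mod 75), equivalently (divide by 3) 17t ≡ 8 (mod 25).
Invert 17 mod 25 by the Euclidean algorithm: 25 = 1·17 + 8, 17 = 2·8 + 1, 8 = 8·1 + 0; back-substituting, 1 = 17 − 2·8 = 17 − 2·(25 − 1·17) = −2·25 + 3·17. Hence 17·3 ≡ 1, so 17⁻¹ ≡ 3 (mod 25).
Therefore t ≡ 3·8 = 24 (mod 25).
Then k = 2 + 51·24 = 1226.
Indeed 1226 ≡ 2 (mod 51) and 1226 ≡ 26 (mod 75).

k = 1226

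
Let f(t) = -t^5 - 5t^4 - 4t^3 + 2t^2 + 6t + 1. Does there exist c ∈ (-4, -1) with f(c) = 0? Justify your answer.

f(-4) = 9 and f(-1) = -3, which have opposite signs.
f is continuous everywhere (it is a polynomial), in particular on [-4, -1].
So by the Intermediate Value Theorem there is a c strictly between -4 and -1 with f(c) = 0.

Such a root exists.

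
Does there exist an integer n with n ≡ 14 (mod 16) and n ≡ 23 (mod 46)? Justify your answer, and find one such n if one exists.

No such integer exists.

Both moduli are multiples of 2 = gcd(16, 46), so any solution would satisfy n ≡ 14 and n ≡ 23 modulo 2 simultaneously.
However 14 ≡ 0 and 23 ≡ 1 (mod 2), and 0 ≠ 1.
So no integer satisfies both congruences.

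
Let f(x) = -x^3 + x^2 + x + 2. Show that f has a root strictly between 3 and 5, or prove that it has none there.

The endpoint values f(3) = -13 and f(5) = -93 are both negative. Claim: f(x) < 0 for every x in (3, 5).
Substitute x = 3 + u, where 0 < u < 2 on the interval. Expanding, f(3 + u) = -u^3 - 8u^2 - 20u - 13.
All 4 nonzero coefficients of this polynomial in u are negative; hence for u > 0 the value is a sum of negative terms (the constant -13 among them).
Therefore f(x) < 0 throughout (3, 5), and f has no zero there.

No such root exists.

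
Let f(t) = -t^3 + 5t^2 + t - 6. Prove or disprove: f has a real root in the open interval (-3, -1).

Such a root exists.

f(-3) = 63 and f(-1) = -1, which have opposite signs.
Since f is a polynomial it is continuous on [-3, -1].
By the Intermediate Value Theorem, f takes the value 0 somewhere in the open interval.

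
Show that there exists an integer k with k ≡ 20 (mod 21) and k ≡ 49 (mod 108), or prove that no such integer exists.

No such integer exists.

Reduce both congruences modulo 3, which divides 21 and 108: they say k ≡ 20 (mod 3) and k ≡ 49 (mod 3).
However 20 ≡ 2 and 49 ≡ 1 (mod 3), and 2 ≠ 1.
So no integer satisfies both congruences.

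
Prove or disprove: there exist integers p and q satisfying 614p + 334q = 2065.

gcd(614, 334) = 2, so every integer of the form 614p + 334q is a multiple of 2.
However 2065 leaves remainder 1 on division by 2.
Hence no integers p, q satisfy the equation.

No, no such integers exist.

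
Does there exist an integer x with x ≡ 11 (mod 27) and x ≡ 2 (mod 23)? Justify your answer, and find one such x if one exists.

x = 416

Since 27 and 23 share no common factor, CRT says the pair of congruences has a solution (unique mod 621).
Any solution of the first congruence is x = 11 + 27t; substituting into the second, 27t ≡ 2 − 11 ≡ 14 (mod 23).
27 ≡ 4 (mod 23), so this reads 4t ≡ 14 (mod 23). Note 4·6 = 24 ≡ 1 (mod 23) (as 24 − 1 = 1·23), so 4⁻¹ ≡ 6.
Multiplying by 6: t ≡ 6·14 = 84 ≡ 15 (mod 23).
Taking t = 15 gives x = 11 + 27·15 = 416.
Verify: 416 = 15·27 + 11 and 416 = 18·23 + 2. ✓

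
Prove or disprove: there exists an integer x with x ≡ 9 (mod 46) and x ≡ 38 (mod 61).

x = 2539

Since 46 and 61 share no common factor, CRT says the pair of congruences has a solution (unique mod 2806).
Write x = 9 + 46t and require 9 + 46t ≡ 38 (mod 61), i.e. 46t ≡ 29 (mod 61).
Invert 46 mod 61 by the Euclidean algorithm: 61 = 1·46 + 15, 46 = 3·15 + 1, 15 = 15·1 + 0; back-substituting, 1 = 46 − 3·15 = 46 − 3·(61 − 1·46) = −3·61 + 4·46. Hence 46·4 ≡ 1, so 46⁻¹ ≡ 4 (mod 61).
Multiplying by 4: t ≡ 4·29 = 116 ≡ 55 (mod 61).
Taking t = 55 gives x = 9 + 46·55 = 2539.
Indeed 2539 ≡ 9 (mod 46) and 2539 ≡ 38 (mod 61).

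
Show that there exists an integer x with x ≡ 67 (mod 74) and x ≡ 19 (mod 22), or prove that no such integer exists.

x = 437

Here gcd(74, 22) = 2, and both 67 and 19 leave remainder 1 mod 2, so the system is consistent.
List candidates x ≡ 67 (mod 74): 67, 141, 215, 289, 363, 437. Modulo 22 these are 1, 9, 17, 3, 11, 19; 437 gives 19 as required.
Check: 437 mod 74 = 67, 437 mod 22 = 19. ✓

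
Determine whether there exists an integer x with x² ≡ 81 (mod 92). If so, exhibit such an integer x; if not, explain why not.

x = 37

Take x = 37. Then 37² = 1369 = 14·92 + 81, so 37² ≡ 81 (mod 92).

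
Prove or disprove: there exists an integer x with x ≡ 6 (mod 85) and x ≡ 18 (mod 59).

Since 85 and 59 share no common factor, CRT says the pair of congruences has a solution (unique mod 5015).
Any solution of the first congruence is x = 6 + 85t; substituting into the second, 85t ≡ 18 − 6 ≡ 12 (mod 59).
85 ≡ 26 (mod 59), so this reads 26t ≡ 12 (mod 59). To invert 26 modulo 59: 59 = 2·26 + 7, 26 = 3·7 + 5, 7 = 1·5 + 2, 5 = 2·2 + 1, 2 = 2·1 + 0, and unwinding, 1 = 5 − 2·2 = 5 − 2·(7 − 1·5) = −2·7 + 3·5 = −2·7 + 3·(26 − 3·7) = 3·26 − 11·7 = 3·26 − 11·(59 − 2·26) = −11·59 + 25·26. Thus 26⁻¹ ≡ 25 (mod 59).
Multiplying by 25: t ≡ 25·12 = 300 ≡ 5 (mod 59).
With t = 5: x = 6 + 85·5 = 431.
Indeed 431 ≡ 6 (mod 85) and 431 ≡ 18 (mod 59).

x = 431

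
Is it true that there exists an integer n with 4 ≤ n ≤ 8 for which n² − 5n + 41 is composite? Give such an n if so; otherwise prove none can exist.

n = 7

At n = 7: 7² − 5·7 + 41 = 55 = 5·11, which is composite.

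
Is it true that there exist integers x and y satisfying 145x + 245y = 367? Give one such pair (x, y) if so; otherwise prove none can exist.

gcd(145, 245) = 5, so every integer of the form 145x + 245y is a multiple of 5.
However 367 leaves remainder 2 on division by 5.
So the equation is unsolvable over ℤ.

No such integers exist.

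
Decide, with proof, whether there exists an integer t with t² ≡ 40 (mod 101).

No such integer exists.

Apply Euler's criterion with the prime 101: 40 is a quadratic residue iff 40^50 ≡ 1 (mod 101), and a non-residue iff it is ≡ −1.
Repeated squaring mod 101: 40^2 = 1600 ≡ 85; 40^4 ≡ 85² = 7225 ≡ 54; 40^8 ≡ 54² = 2916 ≡ 88; 40^16 ≡ 88² = 7744 ≡ 68; 40^32 ≡ 68² = 4624 ≡ 79.
Since 50 = 32 + 16 + 2, 40^50 ≡ 79 · 68 · 85; multiplying out mod 101: 79·68 = 5372 ≡ 19, then 19·85 = 1615 ≡ 100. Thus 40^50 ≡ 100 ≡ −1 (mod 101).
The value −1 means 40 is a non-residue modulo 101, so t² ≡ 40 (mod 101) is impossible.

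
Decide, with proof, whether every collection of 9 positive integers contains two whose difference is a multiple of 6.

Partition the integers by their residue mod 6; there are 6 classes.
Placing 9 integers into 6 classes, some class receives at least two — say a and b.
Equal remainders mean a − b ≡ 0 (mod 6), so 6 divides their difference.

Yes, this is always true.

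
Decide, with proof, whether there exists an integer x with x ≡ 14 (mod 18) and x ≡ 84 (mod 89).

x = 1508

Since 18 and 89 share no common factor, CRT says the pair of congruences has a solution (unique mod 1602).
Any solution of the first congruence is x = 14 + 18t; substituting into the second, 18t ≡ 84 − 14 ≡ 70 (mod 89).
Note 18·5 = 90 ≡ 1 (mod 89) (as 90 − 1 = 1·89), so 18⁻¹ ≡ 5.
Therefore t ≡ 5·70 = 350 ≡ 83 (mod 89).
With t = 83: x = 14 + 18·83 = 1508.
Verify: 1508 = 83·18 + 14 and 1508 = 16·89 + 84. ✓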